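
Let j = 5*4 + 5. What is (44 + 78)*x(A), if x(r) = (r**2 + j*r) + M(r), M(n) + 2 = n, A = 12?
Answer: 55388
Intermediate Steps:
j = 25 (j = 20 + 5 = 25)
M(n) = -2 + n
x(r) = -2 + r**2 + 26*r (x(r) = (r**2 + 25*r) + (-2 + r) = -2 + r**2 + 26*r)
(44 + 78)*x(A) = (44 + 78)*(-2 + 12**2 + 26*12) = 122*(-2 + 144 + 312) = 122*454 = 55388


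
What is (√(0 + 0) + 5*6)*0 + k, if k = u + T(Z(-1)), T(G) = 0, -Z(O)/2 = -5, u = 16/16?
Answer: 1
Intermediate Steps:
u = 1 (u = 16*(1/16) = 1)
Z(O) = 10 (Z(O) = -2*(-5) = 10)
k = 1 (k = 1 + 0 = 1)
(√(0 + 0) + 5*6)*0 + k = (√(0 + 0) + 5*6)*0 + 1 = (√0 + 30)*0 + 1 = (0 + 30)*0 + 1 = 30*0 + 1 = 0 + 1 = 1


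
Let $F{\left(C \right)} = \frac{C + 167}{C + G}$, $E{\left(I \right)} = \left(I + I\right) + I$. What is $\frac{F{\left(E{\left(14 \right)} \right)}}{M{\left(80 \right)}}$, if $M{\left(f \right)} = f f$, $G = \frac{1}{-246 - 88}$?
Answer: $\frac{34903}{44886400} \approx 0.00077759$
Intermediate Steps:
$G = - \frac{1}{334}$ ($G = \frac{1}{-334} = - \frac{1}{334} \approx -0.002994$)
$E{\left(I \right)} = 3 I$ ($E{\left(I \right)} = 2 I + I = 3 I$)
$M{\left(f \right)} = f^{2}$
$F{\left(C \right)} = \frac{167 + C}{- \frac{1}{334} + C}$ ($F{\left(C \right)} = \frac{C + 167}{C - \frac{1}{334}} = \frac{167 + C}{- \frac{1}{334} + C}$)
$\frac{F{\left(E{\left(14 \right)} \right)}}{M{\left(80 \right)}} = \frac{334 \frac{1}{-1 + 334 \cdot 3 \cdot 14} \left(167 + 3 \cdot 14\right)}{80^{2}} = \frac{334 \frac{1}{-1 + 334 \cdot 42} \left(167 + 42\right)}{6400} = 334 \frac{1}{-1 + 14028} \cdot 209 \cdot \frac{1}{6400} = 334 \cdot \frac{1}{14027} \cdot 209 \cdot \frac{1}{6400} = \frac{69806}{14027} \cdot \frac{1}{6400} = \frac{34903}{44886400}$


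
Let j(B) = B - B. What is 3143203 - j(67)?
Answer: 3143203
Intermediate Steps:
j(B) = 0
3143203 - j(67) = 3143203 - 1*0 = 3143203 + 0 = 3143203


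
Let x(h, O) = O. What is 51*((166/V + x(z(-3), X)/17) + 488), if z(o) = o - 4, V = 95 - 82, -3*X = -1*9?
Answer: 332127/13 ≈ 25548.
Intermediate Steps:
X = 3 (X = -(-1)*9/3 = -⅓*(-9) = 3)
V = 13
z(o) = -4 + o
51*((166/V + x(z(-3), X)/17) + 488) = 51*((166/13 + 3/17) + 488) = 51*(2861/221 + 488) = 51*(110709/221) = 332127/13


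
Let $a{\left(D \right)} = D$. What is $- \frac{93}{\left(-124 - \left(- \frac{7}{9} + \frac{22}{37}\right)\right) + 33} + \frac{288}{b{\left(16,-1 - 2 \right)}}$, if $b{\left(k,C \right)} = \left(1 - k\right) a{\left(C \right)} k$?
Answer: $\frac{215329}{151210} \approx 1.424$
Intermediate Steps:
$b{\left(k,C \right)} = C k \left(1 - k\right)$ ($b{\left(k,C \right)} = \left(1 - k\right) C k = C \left(1 - k\right) k = C k \left(1 - k\right)$)
$- \frac{93}{\left(-124 - \left(- \frac{7}{9} + \frac{22}{37}\right)\right) + 33} + \frac{288}{b{\left(16,-1 - 2 \right)}} = - \frac{93}{\left(-124 - \left(- \frac{7}{9} + \frac{22}{37}\right)\right) + 33} + \frac{288}{\left(-1 - 2\right) 16 \left(1 - 16\right)} = - \frac{93}{\left(-124 - - \frac{61}{333}\right) + 33} + \frac{288}{\left(-3\right) 16 \left(1 - 16\right)} = - \frac{93}{\left(-124 + \left(- \frac{22}{37} + \frac{7}{9}\right)\right) + 33} + \frac{288}{\left(-3\right) 16 \left(-15\right)} = - \frac{93}{\left(-124 + \frac{61}{333}\right) + 33} + \frac{288}{720} = - \frac{93}{- \frac{41231}{333} + 33} + 288 \cdot \frac{1}{720} = - \frac{93}{- \frac{30242}{333}} + \frac{2}{5} = \left(-93\right) \left(- \frac{333}{30242}\right) + \frac{2}{5} = \frac{30969}{30242} + \frac{2}{5} = \frac{215329}{151210}$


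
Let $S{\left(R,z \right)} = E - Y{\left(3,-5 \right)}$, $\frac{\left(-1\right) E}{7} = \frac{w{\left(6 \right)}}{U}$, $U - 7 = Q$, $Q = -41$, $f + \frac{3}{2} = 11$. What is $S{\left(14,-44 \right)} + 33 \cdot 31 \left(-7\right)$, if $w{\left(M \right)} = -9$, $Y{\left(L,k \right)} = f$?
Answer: $- \frac{121930}{17} \approx -7172.4$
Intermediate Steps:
$f = \frac{19}{2}$ ($f = - \frac{3}{2} + 11 = \frac{19}{2} \approx 9.5$)
$Y{\left(L,k \right)} = \frac{19}{2}$
$U = -34$ ($U = 7 - 41 = -34$)
$E = - \frac{63}{34}$ ($E = - 7 \left(- \frac{9}{-34}\right) = - 7 \left(\left(-9\right) \left(- \frac{1}{34}\right)\right) = \left(-7\right) \frac{9}{34} = - \frac{63}{34} \approx -1.8529$)
$S{\left(R,z \right)} = - \frac{193}{17}$ ($S{\left(R,z \right)} = - \frac{63}{34} - \frac{19}{2} = - \frac{193}{17}$)
$S{\left(14,-44 \right)} + 33 \cdot 31 \left(-7\right) = - \frac{193}{17} + 33 \cdot 31 \left(-7\right) = - \frac{193}{17} + 1023 \left(-7\right) = - \frac{193}{17} - 7161 = - \frac{121930}{17}$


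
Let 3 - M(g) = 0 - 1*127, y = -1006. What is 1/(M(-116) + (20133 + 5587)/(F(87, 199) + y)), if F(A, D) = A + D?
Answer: 18/1697 ≈ 0.010607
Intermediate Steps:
M(g) = 130 (M(g) = 3 - (0 - 1*127) = 3 - (0 - 127) = 3 - 1*(-127) = 3 + 127 = 130)
1/(M(-116) + (20133 + 5587)/(F(87, 199) + y)) = 1/(130 + (20133 + 5587)/((87 + 199) - 1006)) = 1/(130 + 25720/(286 - 1006)) = 1/(130 + 25720/(-720)) = 1/(130 + 25720*(-1/720)) = 1/(130 - 643/18) = 1/(1697/18) = 18/1697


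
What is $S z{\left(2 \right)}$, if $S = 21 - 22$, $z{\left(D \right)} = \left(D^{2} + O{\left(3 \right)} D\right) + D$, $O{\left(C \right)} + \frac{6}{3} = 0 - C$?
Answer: $4$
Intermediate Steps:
$O{\left(C \right)} = -2 - C$ ($O{\left(C \right)} = -2 + \left(0 - C\right) = -2 - C$)
$z{\left(D \right)} = D^{2} - 4 D$ ($z{\left(D \right)} = \left(D^{2} + \left(-2 - 3\right) D\right) + D = \left(D^{2} - 5 D\right) + D = D^{2} - 4 D$)
$S = -1$ ($S = 21 - 22 = -1$)
$S z{\left(2 \right)} = - 2 \left(-4 + 2\right) = - 2 \left(-2\right) = \left(-1\right) \left(-4\right) = 4$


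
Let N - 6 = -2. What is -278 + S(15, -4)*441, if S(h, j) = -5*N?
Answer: -9098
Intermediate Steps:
N = 4 (N = 6 - 2 = 4)
S(h, j) = -20 (S(h, j) = -5*4 = -20)
-278 + S(15, -4)*441 = -278 - 20*441 = -278 - 8820 = -9098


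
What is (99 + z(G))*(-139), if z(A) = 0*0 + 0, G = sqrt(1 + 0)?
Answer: -13761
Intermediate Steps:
G = 1 (G = sqrt(1) = 1)
z(A) = 0 (z(A) = 0 + 0 = 0)
(99 + z(G))*(-139) = (99 + 0)*(-139) = 99*(-139) = -13761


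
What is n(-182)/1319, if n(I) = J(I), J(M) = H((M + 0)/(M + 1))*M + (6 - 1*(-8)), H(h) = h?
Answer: -30590/238739 ≈ -0.12813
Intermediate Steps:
J(M) = 14 + M²/(1 + M) (J(M) = ((M + 0)/(M + 1))*M + (6 - 1*(-8)) = (M/(1 + M))*M + (6 + 8) = M²/(1 + M) + 14 = 14 + M²/(1 + M))
n(I) = (14 + I² + 14*I)/(1 + I)
n(-182)/1319 = ((14 + (-182)² + 14*(-182))/(1 - 182))/1319 = ((14 + 33124 - 2548)/(-181))*(1/1319) = -1/181*30590*(1/1319) = -30590/181*1/1319 = -30590/238739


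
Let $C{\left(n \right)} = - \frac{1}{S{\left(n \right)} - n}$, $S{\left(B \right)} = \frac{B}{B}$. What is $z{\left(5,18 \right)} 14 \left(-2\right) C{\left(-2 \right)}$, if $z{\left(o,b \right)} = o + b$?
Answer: $\frac{644}{3} \approx 214.67$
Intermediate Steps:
$S{\left(B \right)} = 1$
$C{\left(n \right)} = - \frac{1}{1 - n}$
$z{\left(o,b \right)} = b + o$
$z{\left(5,18 \right)} 14 \left(-2\right) C{\left(-2 \right)} = \left(18 + 5\right) \frac{14 \left(-2\right)}{-1 - 2} = 23 \left(- \frac{28}{-3}\right) = 23 \left(\left(-28\right) \left(- \frac{1}{3}\right)\right) = 23 \cdot \frac{28}{3} = \frac{644}{3}$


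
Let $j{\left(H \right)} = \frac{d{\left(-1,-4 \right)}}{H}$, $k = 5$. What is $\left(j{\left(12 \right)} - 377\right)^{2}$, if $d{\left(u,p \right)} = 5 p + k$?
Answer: $\frac{2289169}{16} \approx 1.4307 \cdot 10^{5}$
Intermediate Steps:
$d{\left(u,p \right)} = 5 + 5 p$ ($d{\left(u,p \right)} = 5 p + 5 = 5 + 5 p$)
$j{\left(H \right)} = - \frac{15}{H}$ ($j{\left(H \right)} = \frac{5 + 5 \left(-4\right)}{H} = \frac{5 - 20}{H} = - \frac{15}{H}$)
$\left(j{\left(12 \right)} - 377\right)^{2} = \left(- \frac{15}{12} - 377\right)^{2} = \left(\left(-15\right) \frac{1}{12} - 377\right)^{2} = \left(- \frac{5}{4} - 377\right)^{2} = \left(- \frac{1513}{4}\right)^{2} = \frac{2289169}{16}$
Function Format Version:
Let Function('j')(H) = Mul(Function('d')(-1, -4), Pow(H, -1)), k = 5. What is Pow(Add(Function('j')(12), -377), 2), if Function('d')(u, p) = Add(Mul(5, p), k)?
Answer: Rational(2289169, 16) ≈ 1.4307e+5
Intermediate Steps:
Function('d')(u, p) = Add(5, Mul(5, p)) (Function('d')(u, p) = Add(Mul(5, p), 5) = Add(5, Mul(5, p)))
Function('j')(H) = Mul(-15, Pow(H, -1)) (Function('j')(H) = Mul(Add(5, Mul(5, -4)), Pow(H, -1)) = Mul(Add(5, -20), Pow(H, -1)) = Mul(-15, Pow(H, -1)))
Pow(Add(Function('j')(12), -377), 2) = Pow(Add(Mul(-15, Pow(12, -1)), -377), 2) = Pow(Add(Mul(-15, Rational(1, 12)), -377), 2) = Pow(Add(Rational(-5, 4), -377), 2) = Pow(Rational(-1513, 4), 2) = Rational(2289169, 16)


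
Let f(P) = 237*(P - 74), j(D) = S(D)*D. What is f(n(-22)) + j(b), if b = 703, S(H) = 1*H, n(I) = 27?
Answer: 483070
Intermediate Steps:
S(H) = H
j(D) = D² (j(D) = D*D = D²)
f(P) = -17538 + 237*P (f(P) = 237*(-74 + P) = -17538 + 237*P)
f(n(-22)) + j(b) = (-17538 + 237*27) + 703² = (-17538 + 6399) + 494209 = -11139 + 494209 = 483070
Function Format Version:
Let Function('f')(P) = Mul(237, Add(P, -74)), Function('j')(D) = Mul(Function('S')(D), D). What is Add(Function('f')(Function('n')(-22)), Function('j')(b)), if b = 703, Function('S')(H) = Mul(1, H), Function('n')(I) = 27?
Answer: 483070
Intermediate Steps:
Function('S')(H) = H
Function('j')(D) = Pow(D, 2) (Function('j')(D) = Mul(D, D) = Pow(D, 2))
Function('f')(P) = Add(-17538, Mul(237, P)) (Function('f')(P) = Mul(237, Add(-74, P)) = Add(-17538, Mul(237, P)))
Add(Function('f')(Function('n')(-22)), Function('j')(b)) = Add(Add(-17538, Mul(237, 27)), Pow(703, 2)) = Add(Add(-17538, 6399), 494209) = Add(-11139, 494209) = 483070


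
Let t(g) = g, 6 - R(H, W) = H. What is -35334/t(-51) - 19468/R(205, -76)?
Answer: 2674778/3383 ≈ 790.65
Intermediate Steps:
R(H, W) = 6 - H
-35334/t(-51) - 19468/R(205, -76) = -35334/(-51) - 19468/(6 - 1*205) = -35334*(-1/51) - 19468/(6 - 205) = 11778/17 - 19468/(-199) = 11778/17 - 19468*(-1/199) = 11778/17 + 19468/199 = 2674778/3383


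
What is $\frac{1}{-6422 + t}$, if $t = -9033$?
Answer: $- \frac{1}{15455} \approx -6.4704 \cdot 10^{-5}$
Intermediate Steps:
$\frac{1}{-6422 + t} = \frac{1}{-6422 - 9033} = \frac{1}{-15455} = - \frac{1}{15455}$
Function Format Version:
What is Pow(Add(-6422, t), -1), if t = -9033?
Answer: Rational(-1, 15455) ≈ -6.4704e-5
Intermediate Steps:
Pow(Add(-6422, t), -1) = Pow(Add(-6422, -9033), -1) = Pow(-15455, -1) = Rational(-1, 15455)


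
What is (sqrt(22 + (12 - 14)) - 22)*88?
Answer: -1936 + 176*sqrt(5) ≈ -1542.5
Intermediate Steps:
(sqrt(22 + (12 - 14)) - 22)*88 = (sqrt(22 - 2) - 22)*88 = (sqrt(20) - 22)*88 = (2*sqrt(5) - 22)*88 = (-22 + 2*sqrt(5))*88 = -1936 + 176*sqrt(5)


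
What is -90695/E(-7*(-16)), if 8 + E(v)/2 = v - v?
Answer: 90695/16 ≈ 5668.4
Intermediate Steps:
E(v) = -16 (E(v) = -16 + 2*(v - v) = -16 + 2*0 = -16 + 0 = -16)
-90695/E(-7*(-16)) = -90695/(-16) = -90695*(-1/16) = 90695/16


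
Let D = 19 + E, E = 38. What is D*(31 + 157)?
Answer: 10716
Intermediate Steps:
D = 57 (D = 19 + 38 = 57)
D*(31 + 157) = 57*(31 + 157) = 57*188 = 10716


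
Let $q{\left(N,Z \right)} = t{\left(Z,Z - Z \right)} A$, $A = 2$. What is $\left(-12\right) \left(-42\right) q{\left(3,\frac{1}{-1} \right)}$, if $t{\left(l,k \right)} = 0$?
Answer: $0$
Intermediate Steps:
$q{\left(N,Z \right)} = 0$ ($q{\left(N,Z \right)} = 0 \cdot 2 = 0$)
$\left(-12\right) \left(-42\right) q{\left(3,\frac{1}{-1} \right)} = \left(-12\right) \left(-42\right) 0 = 504 \cdot 0 = 0$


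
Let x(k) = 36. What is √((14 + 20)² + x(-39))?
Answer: 2*√298 ≈ 34.525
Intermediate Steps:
√((14 + 20)² + x(-39)) = √((14 + 20)² + 36) = √(34² + 36) = √(1156 + 36) = √1192 = 2*√298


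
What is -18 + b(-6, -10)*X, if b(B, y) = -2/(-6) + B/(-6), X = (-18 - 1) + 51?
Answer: 74/3 ≈ 24.667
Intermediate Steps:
X = 32 (X = -19 + 51 = 32)
b(B, y) = ⅓ - B/6 (b(B, y) = -2*(-⅙) + B*(-⅙) = ⅓ - B/6)
-18 + b(-6, -10)*X = -18 + (⅓ - ⅙*(-6))*32 = -18 + (⅓ + 1)*32 = -18 + (4/3)*32 = -18 + 128/3 = 74/3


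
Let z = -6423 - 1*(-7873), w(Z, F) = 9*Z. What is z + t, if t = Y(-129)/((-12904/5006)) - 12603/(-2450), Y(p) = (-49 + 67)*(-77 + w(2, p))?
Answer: 3689325032/1975925 ≈ 1867.1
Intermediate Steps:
Y(p) = -1062 (Y(p) = (-49 + 67)*(-77 + 9*2) = 18*(-77 + 18) = 18*(-59) = -1062)
z = 1450 (z = -6423 + 7873 = 1450)
t = 824233782/1975925 (t = -1062/((-12904/5006)) - 12603/(-2450) = -1062/((-12904*1/5006)) - 12603*(-1/2450) = -1062/(-6452/2503) + 12603/2450 = -1062*(-2503/6452) + 12603/2450 = 1329093/3226 + 12603/2450 = 824233782/1975925 ≈ 417.14)
z + t = 1450 + 824233782/1975925 = 3689325032/1975925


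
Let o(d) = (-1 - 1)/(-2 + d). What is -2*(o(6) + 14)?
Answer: -27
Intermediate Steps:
o(d) = -2/(-2 + d)
-2*(o(6) + 14) = -2*(-2/(-2 + 6) + 14) = -2*(-2/4 + 14) = -2*(-2*¼ + 14) = -2*(-½ + 14) = -2*27/2 = -27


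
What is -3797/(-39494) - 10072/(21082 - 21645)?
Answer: 399921279/22235122 ≈ 17.986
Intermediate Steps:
-3797/(-39494) - 10072/(21082 - 21645) = -3797*(-1/39494) - 10072/(-563) = 3797/39494 - 10072*(-1/563) = 3797/39494 + 10072/563 = 399921279/22235122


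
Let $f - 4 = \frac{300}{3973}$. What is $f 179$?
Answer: $\frac{2898368}{3973} \approx 729.52$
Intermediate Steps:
$f = \frac{16192}{3973}$ ($f = 4 + \frac{300}{3973} = \frac{16192}{3973} \approx 4.0755$)
$f 179 = \frac{16192}{3973} \cdot 179 = \frac{2898368}{3973}$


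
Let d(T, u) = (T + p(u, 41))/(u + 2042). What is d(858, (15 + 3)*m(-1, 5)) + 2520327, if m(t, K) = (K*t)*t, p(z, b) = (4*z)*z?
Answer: 2686685211/1066 ≈ 2.5203e+6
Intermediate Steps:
p(z, b) = 4*z²
m(t, K) = K*t²
d(T, u) = (T + 4*u²)/(2042 + u) (d(T, u) = (T + 4*u²)/(u + 2042) = (T + 4*u²)/(2042 + u))
d(858, (15 + 3)*m(-1, 5)) + 2520327 = (858 + 4*((15 + 3)*(5*(-1)²))²)/(2042 + (15 + 3)*(5*(-1)²)) + 2520327 = (858 + 4*(18*(5*1))²)/(2042 + 18*(5*1)) + 2520327 = (858 + 4*(18*5)²)/(2042 + 18*5) + 2520327 = (858 + 4*90²)/(2042 + 90) + 2520327 = (858 + 4*8100)/2132 + 2520327 = (858 + 32400)/2132 + 2520327 = (1/2132)*33258 + 2520327 = 16629/1066 + 2520327 = 2686685211/1066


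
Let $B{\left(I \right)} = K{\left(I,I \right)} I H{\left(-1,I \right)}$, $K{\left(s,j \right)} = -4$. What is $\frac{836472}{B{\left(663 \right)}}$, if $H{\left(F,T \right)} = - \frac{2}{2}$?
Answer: $\frac{5362}{17} \approx 315.41$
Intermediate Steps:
$H{\left(F,T \right)} = -1$ ($H{\left(F,T \right)} = \left(-2\right) \frac{1}{2} = -1$)
$B{\left(I \right)} = 4 I$ ($B{\left(I \right)} = - 4 I \left(-1\right) = 4 I$)
$\frac{836472}{B{\left(663 \right)}} = \frac{836472}{4 \cdot 663} = \frac{836472}{2652} = 836472 \cdot \frac{1}{2652} = \frac{5362}{17}$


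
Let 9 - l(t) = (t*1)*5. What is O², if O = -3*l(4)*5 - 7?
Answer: 24964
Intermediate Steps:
l(t) = 9 - 5*t (l(t) = 9 - t*1*5 = 9 - t*5 = 9 - 5*t)
O = 158 (O = -3*(9 - 5*4)*5 - 7 = -3*(9 - 20)*5 - 7 = -(-33)*5 - 7 = -3*(-55) - 7 = 165 - 7 = 158)
O² = 158² = 24964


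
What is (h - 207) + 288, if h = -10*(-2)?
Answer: 101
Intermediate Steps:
h = 20
(h - 207) + 288 = (20 - 207) + 288 = -187 + 288 = 101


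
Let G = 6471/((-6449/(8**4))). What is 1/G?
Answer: -6449/26505216 ≈ -0.00024331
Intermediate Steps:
G = -26505216/6449 (G = 6471/((-6449/4096)) = 6471/((-6449*1/4096)) = 6471/(-6449/4096) = 6471*(-4096/6449) = -26505216/6449 ≈ -4110.0)
1/G = 1/(-26505216/6449) = -6449/26505216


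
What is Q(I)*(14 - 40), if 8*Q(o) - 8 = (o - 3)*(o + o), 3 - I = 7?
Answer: -208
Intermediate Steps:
I = -4 (I = 3 - 1*7 = 3 - 7 = -4)
Q(o) = 1 + o*(-3 + o)/4 (Q(o) = 1 + ((o - 3)*(o + o))/8 = 1 + ((-3 + o)*(2*o))/8 = 1 + (2*o*(-3 + o))/8 = 1 + o*(-3 + o)/4)
Q(I)*(14 - 40) = (1 - ¾*(-4) + (¼)*(-4)²)*(14 - 40) = (1 + 3 + (¼)*16)*(-26) = (1 + 3 + 4)*(-26) = 8*(-26) = -208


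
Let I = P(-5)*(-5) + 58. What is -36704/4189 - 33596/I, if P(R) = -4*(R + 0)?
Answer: 69596038/87969 ≈ 791.14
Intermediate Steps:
P(R) = -4*R
I = -42 (I = -4*(-5)*(-5) + 58 = 20*(-5) + 58 = -100 + 58 = -42)
-36704/4189 - 33596/I = -36704/4189 - 33596/(-42) = -36704*1/4189 - 33596*(-1/42) = -36704/4189 + 16798/21 = 69596038/87969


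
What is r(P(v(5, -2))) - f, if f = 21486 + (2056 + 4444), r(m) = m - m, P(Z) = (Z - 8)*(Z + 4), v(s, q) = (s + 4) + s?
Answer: -27986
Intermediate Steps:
v(s, q) = 4 + 2*s (v(s, q) = (4 + s) + s = 4 + 2*s)
P(Z) = (-8 + Z)*(4 + Z)
r(m) = 0
f = 27986 (f = 21486 + 6500 = 27986)
r(P(v(5, -2))) - f = 0 - 1*27986 = 0 - 27986 = -27986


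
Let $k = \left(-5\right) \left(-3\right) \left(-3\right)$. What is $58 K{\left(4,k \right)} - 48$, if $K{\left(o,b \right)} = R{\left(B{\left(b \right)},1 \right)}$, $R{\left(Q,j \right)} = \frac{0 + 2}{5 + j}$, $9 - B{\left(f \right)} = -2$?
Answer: $- \frac{86}{3} \approx -28.667$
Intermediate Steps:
$k = -45$ ($k = 15 \left(-3\right) = -45$)
$B{\left(f \right)} = 11$ ($B{\left(f \right)} = 9 - -2 = 9 + 2 = 11$)
$R{\left(Q,j \right)} = \frac{2}{5 + j}$
$K{\left(o,b \right)} = \frac{1}{3}$ ($K{\left(o,b \right)} = \frac{2}{5 + 1} = \frac{2}{6} = 2 \cdot \frac{1}{6} = \frac{1}{3}$)
$58 K{\left(4,k \right)} - 48 = 58 \cdot \frac{1}{3} - 48 = \frac{58}{3} - 48 = - \frac{86}{3}$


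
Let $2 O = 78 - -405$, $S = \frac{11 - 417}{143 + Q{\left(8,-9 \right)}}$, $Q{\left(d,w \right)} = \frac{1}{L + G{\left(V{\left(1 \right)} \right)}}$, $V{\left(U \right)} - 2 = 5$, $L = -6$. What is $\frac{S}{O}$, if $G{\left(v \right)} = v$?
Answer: $- \frac{29}{2484} \approx -0.011675$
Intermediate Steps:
$V{\left(U \right)} = 7$ ($V{\left(U \right)} = 2 + 5 = 7$)
$Q{\left(d,w \right)} = 1$ ($Q{\left(d,w \right)} = \frac{1}{-6 + 7} = 1^{-1} = 1$)
$S = - \frac{203}{72}$ ($S = \frac{11 - 417}{143 + 1} = - \frac{406}{144} = \left(-406\right) \frac{1}{144} = - \frac{203}{72} \approx -2.8194$)
$O = \frac{483}{2}$ ($O = \frac{78 - -405}{2} = \frac{78 + 405}{2} = \frac{1}{2} \cdot 483 = \frac{483}{2} \approx 241.5$)
$\frac{S}{O} = - \frac{203}{72 \cdot \frac{483}{2}} = \left(- \frac{203}{72}\right) \frac{2}{483} = - \frac{29}{2484}$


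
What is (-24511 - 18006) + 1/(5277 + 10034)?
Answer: -650977786/15311 ≈ -42517.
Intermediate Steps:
(-24511 - 18006) + 1/(5277 + 10034) = -42517 + 1/15311 = -650977786/15311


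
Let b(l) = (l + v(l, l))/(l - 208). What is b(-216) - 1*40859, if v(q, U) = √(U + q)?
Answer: -2165500/53 - 3*I*√3/106 ≈ -40859.0 - 0.04902*I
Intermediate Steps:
b(l) = (l + √2*√l)/(-208 + l) (b(l) = (l + √(l + l))/(l - 208) = (l + √(2*l))/(-208 + l) = (l + √2*√l)/(-208 + l))
b(-216) - 1*40859 = (-216 + √2*√(-216))/(-208 - 216) - 1*40859 = (-216 + √2*(6*I*√6))/(-424) - 40859 = -(-216 + 12*I*√3)/424 - 40859 = (27/53 - 3*I*√3/106) - 40859 = -2165500/53 - 3*I*√3/106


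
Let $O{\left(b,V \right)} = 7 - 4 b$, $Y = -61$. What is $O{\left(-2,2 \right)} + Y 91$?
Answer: $-5536$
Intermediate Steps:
$O{\left(-2,2 \right)} + Y 91 = \left(7 - -8\right) - 5551 = \left(7 + 8\right) - 5551 = 15 - 5551 = -5536$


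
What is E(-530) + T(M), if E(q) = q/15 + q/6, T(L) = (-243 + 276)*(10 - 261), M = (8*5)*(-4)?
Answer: -25220/3 ≈ -8406.7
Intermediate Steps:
M = -160 (M = 40*(-4) = -160)
T(L) = -8283 (T(L) = 33*(-251) = -8283)
E(q) = 7*q/30 (E(q) = q*(1/15) + q*(1/6) = q/15 + q/6 = 7*q/30)
E(-530) + T(M) = (7/30)*(-530) - 8283 = -371/3 - 8283 = -25220/3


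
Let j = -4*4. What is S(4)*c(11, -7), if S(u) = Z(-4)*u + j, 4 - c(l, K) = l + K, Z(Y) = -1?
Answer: 0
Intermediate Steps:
j = -16
c(l, K) = 4 - K - l (c(l, K) = 4 - (l + K) = 4 - (K + l) = 4 + (-K - l) = 4 - K - l)
S(u) = -16 - u (S(u) = -u - 16 = -16 - u)
S(4)*c(11, -7) = (-16 - 1*4)*(4 - 1*(-7) - 1*11) = (-16 - 4)*(4 + 7 - 11) = -20*0 = 0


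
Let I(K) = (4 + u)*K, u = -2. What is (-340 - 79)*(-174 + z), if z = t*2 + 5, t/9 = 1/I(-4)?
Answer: 287015/4 ≈ 71754.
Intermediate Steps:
I(K) = 2*K (I(K) = (4 - 2)*K = 2*K)
t = -9/8 (t = 9/((2*(-4))) = 9/(-8) = 9*(-1/8) = -9/8 ≈ -1.1250)
z = 11/4 (z = -9/8*2 + 5 = -9/4 + 5 = 11/4 ≈ 2.7500)
(-340 - 79)*(-174 + z) = (-340 - 79)*(-174 + 11/4) = -419*(-685/4) = 287015/4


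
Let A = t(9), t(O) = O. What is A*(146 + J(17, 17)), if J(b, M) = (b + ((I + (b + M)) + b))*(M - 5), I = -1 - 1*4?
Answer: 8118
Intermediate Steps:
I = -5 (I = -1 - 4 = -5)
A = 9
J(b, M) = (-5 + M)*(-5 + M + 3*b) (J(b, M) = (b + ((-5 + (b + M)) + b))*(M - 5) = (b + ((-5 + (M + b)) + b))*(-5 + M) = (b + ((-5 + M + b) + b))*(-5 + M) = (b + (-5 + M + 2*b))*(-5 + M) = (-5 + M + 3*b)*(-5 + M) = (-5 + M)*(-5 + M + 3*b))
A*(146 + J(17, 17)) = 9*(146 + (25 + 17² - 15*17 - 10*17 + 3*17*17)) = 9*(146 + (25 + 289 - 255 - 170 + 867)) = 9*(146 + 756) = 9*902 = 8118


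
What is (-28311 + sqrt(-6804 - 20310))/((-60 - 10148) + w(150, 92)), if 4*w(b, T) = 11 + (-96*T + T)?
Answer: 113244/49561 - 4*I*sqrt(27114)/49561 ≈ 2.2849 - 0.01329*I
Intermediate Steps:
w(b, T) = 11/4 - 95*T/4 (w(b, T) = (11 + (-96*T + T))/4 = (11 - 95*T)/4 = 11/4 - 95*T/4)
(-28311 + sqrt(-6804 - 20310))/((-60 - 10148) + w(150, 92)) = (-28311 + sqrt(-6804 - 20310))/((-60 - 10148) + (11/4 - 95/4*92)) = (-28311 + sqrt(-27114))/(-10208 + (11/4 - 2185)) = (-28311 + I*sqrt(27114))/(-10208 - 8729/4) = (-28311 + I*sqrt(27114))/(-49561/4) = (-28311 + I*sqrt(27114))*(-4/49561) = 113244/49561 - 4*I*sqrt(27114)/49561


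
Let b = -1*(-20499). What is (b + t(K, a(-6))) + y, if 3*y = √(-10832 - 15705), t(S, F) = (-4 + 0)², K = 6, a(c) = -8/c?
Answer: 20515 + I*√26537/3 ≈ 20515.0 + 54.301*I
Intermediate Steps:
t(S, F) = 16 (t(S, F) = (-4)² = 16)
b = 20499
y = I*√26537/3 (y = √(-10832 - 15705)/3 = √(-26537)/3 = (I*√26537)/3 = I*√26537/3 ≈ 54.301*I)
(b + t(K, a(-6))) + y = (20499 + 16) + I*√26537/3 = 20515 + I*√26537/3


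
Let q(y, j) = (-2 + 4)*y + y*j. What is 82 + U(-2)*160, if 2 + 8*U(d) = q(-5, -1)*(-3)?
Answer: 342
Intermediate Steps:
q(y, j) = 2*y + j*y
U(d) = 13/8 (U(d) = -1/4 + (-5*(2 - 1)*(-3))/8 = -1/4 + (-5*1*(-3))/8 = -1/4 + (-5*(-3))/8 = -1/4 + (1/8)*15 = -1/4 + 15/8 = 13/8)
82 + U(-2)*160 = 82 + (13/8)*160 = 82 + 260 = 342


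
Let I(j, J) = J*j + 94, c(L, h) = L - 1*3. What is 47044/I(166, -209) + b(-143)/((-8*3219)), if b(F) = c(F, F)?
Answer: -75401593/55688700 ≈ -1.3540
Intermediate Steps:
c(L, h) = -3 + L (c(L, h) = L - 3 = -3 + L)
b(F) = -3 + F
I(j, J) = 94 + J*j
47044/I(166, -209) + b(-143)/((-8*3219)) = 47044/(94 - 209*166) + (-3 - 143)/((-8*3219)) = 47044/(94 - 34694) - 146/(-25752) = 47044/(-34600) - 146*(-1/25752) = 47044*(-1/34600) + 73/12876 = -11761/8650 + 73/12876 = -75401593/55688700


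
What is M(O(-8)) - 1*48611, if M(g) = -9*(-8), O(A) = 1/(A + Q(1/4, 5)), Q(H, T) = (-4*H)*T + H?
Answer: -48539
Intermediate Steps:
Q(H, T) = H - 4*H*T (Q(H, T) = -4*H*T + H = H - 4*H*T)
O(A) = 1/(-19/4 + A) (O(A) = 1/(A + (1 - 4*5)/4) = 1/(A + (1 - 20)/4) = 1/(A + (1/4)*(-19)) = 1/(A - 19/4) = 1/(-19/4 + A))
M(g) = 72
M(O(-8)) - 1*48611 = 72 - 1*48611 = 72 - 48611 = -48539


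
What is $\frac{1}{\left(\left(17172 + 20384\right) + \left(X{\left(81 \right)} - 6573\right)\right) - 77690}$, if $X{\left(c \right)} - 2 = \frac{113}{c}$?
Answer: $- \frac{81}{3782992} \approx -2.1412 \cdot 10^{-5}$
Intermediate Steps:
$X{\left(c \right)} = 2 + \frac{113}{c}$
$\frac{1}{\left(\left(17172 + 20384\right) + \left(X{\left(81 \right)} - 6573\right)\right) - 77690} = \frac{1}{\left(\left(17172 + 20384\right) + \left(\left(2 + \frac{113}{81}\right) - 6573\right)\right) - 77690} = \frac{1}{\left(37556 + \left(\left(2 + 113 \cdot \frac{1}{81}\right) - 6573\right)\right) - 77690} = \frac{1}{\left(37556 + \left(\left(2 + \frac{113}{81}\right) - 6573\right)\right) - 77690} = \frac{1}{\left(37556 + \left(\frac{275}{81} - 6573\right)\right) - 77690} = \frac{1}{\left(37556 - \frac{532138}{81}\right) - 77690} = \frac{1}{\frac{2509898}{81} - 77690} = \frac{1}{- \frac{3782992}{81}} = - \frac{81}{3782992}$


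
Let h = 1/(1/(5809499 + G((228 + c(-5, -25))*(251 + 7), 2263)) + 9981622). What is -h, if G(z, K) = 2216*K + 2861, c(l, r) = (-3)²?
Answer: -10827168/108072698306497 ≈ -1.0018e-7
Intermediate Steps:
c(l, r) = 9
G(z, K) = 2861 + 2216*K
h = 10827168/108072698306497 (h = 1/(1/(5809499 + (2861 + 2216*2263)) + 9981622) = 1/(1/(5809499 + (2861 + 5014808)) + 9981622) = 1/(1/(5809499 + 5017669) + 9981622) = 1/(1/10827168 + 9981622) = 1/(108072698306497/10827168) = 10827168/108072698306497 ≈ 1.0018e-7)
-h = -1*10827168/108072698306497 = -10827168/108072698306497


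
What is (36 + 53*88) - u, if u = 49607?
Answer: -44907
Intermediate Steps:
(36 + 53*88) - u = (36 + 53*88) - 1*49607 = (36 + 4664) - 49607 = 4700 - 49607 = -44907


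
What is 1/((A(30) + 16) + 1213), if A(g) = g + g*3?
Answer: 1/1349 ≈ 0.00074129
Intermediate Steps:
A(g) = 4*g (A(g) = g + 3*g = 4*g)
1/((A(30) + 16) + 1213) = 1/((4*30 + 16) + 1213) = 1/((120 + 16) + 1213) = 1/(136 + 1213) = 1/1349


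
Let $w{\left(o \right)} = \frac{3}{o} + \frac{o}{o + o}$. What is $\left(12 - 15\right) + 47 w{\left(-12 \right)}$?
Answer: $\frac{35}{4} \approx 8.75$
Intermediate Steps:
$w{\left(o \right)} = \frac{1}{2} + \frac{3}{o}$ ($w{\left(o \right)} = \frac{3}{o} + \frac{o}{2 o} = \frac{3}{o} + o \frac{1}{2 o} = \frac{3}{o} + \frac{1}{2} = \frac{1}{2} + \frac{3}{o}$)
$\left(12 - 15\right) + 47 w{\left(-12 \right)} = \left(12 - 15\right) + 47 \frac{6 - 12}{2 \left(-12\right)} = -3 + 47 \cdot \frac{1}{2} \left(- \frac{1}{12}\right) \left(-6\right) = -3 + 47 \cdot \frac{1}{4} = -3 + \frac{47}{4} = \frac{35}{4}$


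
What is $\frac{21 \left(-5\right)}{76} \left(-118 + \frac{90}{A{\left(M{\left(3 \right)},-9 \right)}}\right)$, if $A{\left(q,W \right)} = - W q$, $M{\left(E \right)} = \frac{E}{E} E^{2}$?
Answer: $\frac{9205}{57} \approx 161.49$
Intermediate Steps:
$M{\left(E \right)} = E^{2}$ ($M{\left(E \right)} = 1 E^{2} = E^{2}$)
$A{\left(q,W \right)} = - W q$
$\frac{21 \left(-5\right)}{76} \left(-118 + \frac{90}{A{\left(M{\left(3 \right)},-9 \right)}}\right) = \frac{21 \left(-5\right)}{76} \left(-118 + \frac{90}{\left(-1\right) \left(-9\right) 3^{2}}\right) = \left(-105\right) \frac{1}{76} \left(-118 + \frac{90}{\left(-1\right) \left(-9\right) 9}\right) = - \frac{105 \left(-118 + \frac{90}{81}\right)}{76} = - \frac{105 \left(-118 + 90 \cdot \frac{1}{81}\right)}{76} = - \frac{105 \left(-118 + \frac{10}{9}\right)}{76} = \left(- \frac{105}{76}\right) \left(- \frac{1052}{9}\right) = \frac{9205}{57}$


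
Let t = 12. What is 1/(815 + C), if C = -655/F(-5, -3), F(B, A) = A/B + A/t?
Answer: -7/7395 ≈ -0.00094659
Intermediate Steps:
F(B, A) = A/12 + A/B (F(B, A) = A/B + A/12 = A/12 + A/B)
C = -13100/7 (C = -655/((1/12)*(-3) - 3/(-5)) = -655/(-1/4 - 3*(-1/5)) = -655/(-1/4 + 3/5) = -655/7/20 = -655*20/7 = -13100/7 ≈ -1871.4)
1/(815 + C) = 1/(815 - 13100/7) = 1/(-7395/7) = -7/7395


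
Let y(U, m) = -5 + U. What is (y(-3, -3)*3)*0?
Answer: 0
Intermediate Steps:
(y(-3, -3)*3)*0 = ((-5 - 3)*3)*0 = -8*3*0 = -24*0 = 0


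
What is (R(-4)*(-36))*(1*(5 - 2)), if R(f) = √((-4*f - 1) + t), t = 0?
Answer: -108*√15 ≈ -418.28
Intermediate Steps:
R(f) = √(-1 - 4*f) (R(f) = √((-4*f - 1) + 0) = √((-1 - 4*f) + 0) = √(-1 - 4*f))
(R(-4)*(-36))*(1*(5 - 2)) = (√(-1 - 4*(-4))*(-36))*(1*(5 - 2)) = (√(-1 + 16)*(-36))*(1*3) = (√15*(-36))*3 = -36*√15*3 = -108*√15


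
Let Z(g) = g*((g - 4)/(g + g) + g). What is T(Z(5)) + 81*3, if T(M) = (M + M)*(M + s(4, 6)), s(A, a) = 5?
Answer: 3597/2 ≈ 1798.5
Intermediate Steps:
Z(g) = g*(g + (-4 + g)/(2*g)) (Z(g) = g*((-4 + g)/((2*g)) + g) = g*((-4 + g)*(1/(2*g)) + g) = g*((-4 + g)/(2*g) + g) = g*(g + (-4 + g)/(2*g)))
T(M) = 2*M*(5 + M) (T(M) = (M + M)*(M + 5) = (2*M)*(5 + M) = 2*M*(5 + M))
T(Z(5)) + 81*3 = 2*(-2 + 5² + (½)*5)*(5 + (-2 + 5² + (½)*5)) + 81*3 = 2*(-2 + 25 + 5/2)*(5 + (-2 + 25 + 5/2)) + 243 = 2*(51/2)*(5 + 51/2) + 243 = 2*(51/2)*(61/2) + 243 = 3111/2 + 243 = 3597/2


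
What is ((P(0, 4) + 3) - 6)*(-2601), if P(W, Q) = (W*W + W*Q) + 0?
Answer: 7803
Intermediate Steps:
P(W, Q) = W² + Q*W (P(W, Q) = (W² + Q*W) + 0 = W² + Q*W)
((P(0, 4) + 3) - 6)*(-2601) = ((0*(4 + 0) + 3) - 6)*(-2601) = ((0*4 + 3) - 6)*(-2601) = ((0 + 3) - 6)*(-2601) = (3 - 6)*(-2601) = -3*(-2601) = 7803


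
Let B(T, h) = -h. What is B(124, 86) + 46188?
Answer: 46102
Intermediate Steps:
B(124, 86) + 46188 = -1*86 + 46188 = -86 + 46188 = 46102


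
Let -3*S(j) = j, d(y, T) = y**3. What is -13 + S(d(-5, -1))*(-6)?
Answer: -263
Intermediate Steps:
S(j) = -j/3
-13 + S(d(-5, -1))*(-6) = -13 - 1/3*(-5)**3*(-6) = -13 - 1/3*(-125)*(-6) = -13 + (125/3)*(-6) = -13 - 250 = -263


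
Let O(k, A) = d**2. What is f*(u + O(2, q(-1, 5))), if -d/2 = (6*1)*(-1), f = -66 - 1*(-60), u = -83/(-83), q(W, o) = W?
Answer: -870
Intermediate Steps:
u = 1 (u = -83*(-1/83) = 1)
f = -6 (f = -66 + 60 = -6)
d = 12 (d = -2*6*1*(-1) = -12*(-1) = -2*(-6) = 12)
O(k, A) = 144 (O(k, A) = 12**2 = 144)
f*(u + O(2, q(-1, 5))) = -6*(1 + 144) = -6*145 = -870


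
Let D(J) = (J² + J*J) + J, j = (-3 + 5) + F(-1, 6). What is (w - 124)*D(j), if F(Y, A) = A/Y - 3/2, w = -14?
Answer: -7590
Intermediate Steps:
F(Y, A) = -3/2 + A/Y (F(Y, A) = A/Y - 3*½ = A/Y - 3/2 = -3/2 + A/Y)
j = -11/2 (j = (-3 + 5) + (-3/2 + 6/(-1)) = 2 + (-3/2 + 6*(-1)) = 2 + (-3/2 - 6) = 2 - 15/2 = -11/2 ≈ -5.5000)
D(J) = J + 2*J² (D(J) = (J² + J²) + J = 2*J² + J = J + 2*J²)
(w - 124)*D(j) = (-14 - 124)*(-11*(1 + 2*(-11/2))/2) = -(-759)*(1 - 11) = -(-759)*(-10) = -138*55 = -7590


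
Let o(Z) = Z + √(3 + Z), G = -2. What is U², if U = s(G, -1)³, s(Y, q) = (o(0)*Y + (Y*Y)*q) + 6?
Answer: 13312 - 7680*√3 ≈ 9.8498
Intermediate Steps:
s(Y, q) = 6 + Y*√3 + q*Y² (s(Y, q) = ((0 + √(3 + 0))*Y + (Y*Y)*q) + 6 = ((0 + √3)*Y + Y²*q) + 6 = (√3*Y + q*Y²) + 6 = (Y*√3 + q*Y²) + 6 = 6 + Y*√3 + q*Y²)
U = (2 - 2*√3)³ (U = (6 - 2*√3 - 1*(-2)²)³ = (6 - 2*√3 - 1*4)³ = (6 - 2*√3 - 4)³ = (2 - 2*√3)³ ≈ -3.1384)
U² = (80 - 48*√3)²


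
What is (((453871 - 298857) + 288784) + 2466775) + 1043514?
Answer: 3954087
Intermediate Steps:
(((453871 - 298857) + 288784) + 2466775) + 1043514 = ((155014 + 288784) + 2466775) + 1043514 = (443798 + 2466775) + 1043514 = 2910573 + 1043514 = 3954087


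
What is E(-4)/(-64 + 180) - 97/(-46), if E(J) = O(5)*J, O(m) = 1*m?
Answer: 2583/1334 ≈ 1.9363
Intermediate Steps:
O(m) = m
E(J) = 5*J
E(-4)/(-64 + 180) - 97/(-46) = (5*(-4))/(-64 + 180) - 97/(-46) = -20/116 - 97*(-1/46) = -20*1/116 + 97/46 = -5/29 + 97/46 = 2583/1334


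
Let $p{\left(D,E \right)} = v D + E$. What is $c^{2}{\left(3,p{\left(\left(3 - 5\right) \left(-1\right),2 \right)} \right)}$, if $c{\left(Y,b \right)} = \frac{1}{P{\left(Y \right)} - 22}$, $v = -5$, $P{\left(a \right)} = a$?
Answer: $\frac{1}{361} \approx 0.0027701$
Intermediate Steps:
$p{\left(D,E \right)} = E - 5 D$ ($p{\left(D,E \right)} = - 5 D + E = E - 5 D$)
$c{\left(Y,b \right)} = \frac{1}{-22 + Y}$ ($c{\left(Y,b \right)} = \frac{1}{Y - 22} = \frac{1}{-22 + Y}$)
$c^{2}{\left(3,p{\left(\left(3 - 5\right) \left(-1\right),2 \right)} \right)} = \left(\frac{1}{-22 + 3}\right)^{2} = \left(\frac{1}{-19}\right)^{2} = \left(- \frac{1}{19}\right)^{2} = \frac{1}{361}$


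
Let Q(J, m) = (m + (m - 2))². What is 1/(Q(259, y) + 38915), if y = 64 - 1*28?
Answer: 1/43815 ≈ 2.2823e-5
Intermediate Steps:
y = 36 (y = 64 - 28 = 36)
Q(J, m) = (-2 + 2*m)² (Q(J, m) = (m + (-2 + m))² = (-2 + 2*m)²)
1/(Q(259, y) + 38915) = 1/(4*(-1 + 36)² + 38915) = 1/(4*35² + 38915) = 1/(4*1225 + 38915) = 1/(4900 + 38915) = 1/43815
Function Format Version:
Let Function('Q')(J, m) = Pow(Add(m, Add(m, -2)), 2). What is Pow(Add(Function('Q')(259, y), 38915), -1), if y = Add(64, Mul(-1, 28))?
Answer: Rational(1, 43815) ≈ 2.2823e-5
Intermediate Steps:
y = 36 (y = Add(64, -28) = 36)
Function('Q')(J, m) = Pow(Add(-2, Mul(2, m)), 2) (Function('Q')(J, m) = Pow(Add(m, Add(-2, m)), 2) = Pow(Add(-2, Mul(2, m)), 2))
Pow(Add(Function('Q')(259, y), 38915), -1) = Pow(Add(Mul(4, Pow(Add(-1, 36), 2)), 38915), -1) = Pow(Add(Mul(4, Pow(35, 2)), 38915), -1) = Pow(Add(Mul(4, 1225), 38915), -1) = Pow(Add(4900, 38915), -1) = Pow(43815, -1) = Rational(1, 43815)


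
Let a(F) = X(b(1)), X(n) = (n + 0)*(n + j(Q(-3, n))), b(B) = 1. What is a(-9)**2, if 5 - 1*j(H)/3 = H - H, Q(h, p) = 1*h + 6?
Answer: 256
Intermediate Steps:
Q(h, p) = 6 + h (Q(h, p) = h + 6 = 6 + h)
j(H) = 15 (j(H) = 15 - 3*(H - H) = 15 - 3*0 = 15 + 0 = 15)
X(n) = n*(15 + n) (X(n) = (n + 0)*(n + 15) = n*(15 + n))
a(F) = 16 (a(F) = 1*(15 + 1) = 1*16 = 16)
a(-9)**2 = 16**2 = 256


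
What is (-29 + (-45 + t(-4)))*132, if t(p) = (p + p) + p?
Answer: -11352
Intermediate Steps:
t(p) = 3*p (t(p) = 2*p + p = 3*p)
(-29 + (-45 + t(-4)))*132 = (-29 + (-45 + 3*(-4)))*132 = (-29 + (-45 - 12))*132 = (-29 - 57)*132 = -86*132 = -11352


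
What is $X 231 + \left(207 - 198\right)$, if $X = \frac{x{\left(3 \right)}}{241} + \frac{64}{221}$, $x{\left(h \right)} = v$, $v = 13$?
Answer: $\frac{4705956}{53261} \approx 88.356$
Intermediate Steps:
$x{\left(h \right)} = 13$
$X = \frac{18297}{53261}$ ($X = \frac{13}{241} + \frac{64}{221} = \frac{18297}{53261} \approx 0.34353$)
$X 231 + \left(207 - 198\right) = \frac{18297}{53261} \cdot 231 + \left(207 - 198\right) = \frac{4226607}{53261} + 9 = \frac{4705956}{53261}$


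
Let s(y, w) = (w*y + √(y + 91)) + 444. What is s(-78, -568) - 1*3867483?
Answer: -3822735 + √13 ≈ -3.8227e+6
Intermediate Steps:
s(y, w) = 444 + √(91 + y) + w*y (s(y, w) = (w*y + √(91 + y)) + 444 = (√(91 + y) + w*y) + 444 = 444 + √(91 + y) + w*y)
s(-78, -568) - 1*3867483 = (444 + √(91 - 78) - 568*(-78)) - 1*3867483 = (444 + √13 + 44304) - 3867483 = (44748 + √13) - 3867483 = -3822735 + √13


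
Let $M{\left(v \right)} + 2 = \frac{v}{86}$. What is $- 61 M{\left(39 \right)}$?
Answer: $\frac{8113}{86} \approx 94.337$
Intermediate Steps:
$M{\left(v \right)} = -2 + \frac{v}{86}$
$- 61 M{\left(39 \right)} = - 61 \left(-2 + \frac{1}{86} \cdot 39\right) = - 61 \left(-2 + \frac{39}{86}\right) = \left(-61\right) \left(- \frac{133}{86}\right) = \frac{8113}{86}$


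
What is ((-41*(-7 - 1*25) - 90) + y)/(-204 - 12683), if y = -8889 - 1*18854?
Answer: 26521/12887 ≈ 2.0580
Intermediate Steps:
y = -27743 (y = -8889 - 18854 = -27743)
((-41*(-7 - 1*25) - 90) + y)/(-204 - 12683) = ((-41*(-7 - 1*25) - 90) - 27743)/(-204 - 12683) = ((-41*(-7 - 25) - 90) - 27743)/(-12887) = ((-41*(-32) - 90) - 27743)*(-1/12887) = ((1312 - 90) - 27743)*(-1/12887) = (1222 - 27743)*(-1/12887) = -26521*(-1/12887) = 26521/12887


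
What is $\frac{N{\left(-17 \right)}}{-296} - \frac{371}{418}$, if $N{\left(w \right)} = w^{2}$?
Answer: $- \frac{115309}{61864} \approx -1.8639$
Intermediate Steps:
$\frac{N{\left(-17 \right)}}{-296} - \frac{371}{418} = \frac{\left(-17\right)^{2}}{-296} - \frac{371}{418} = 289 \left(- \frac{1}{296}\right) - \frac{371}{418} = - \frac{289}{296} - \frac{371}{418} = - \frac{115309}{61864}$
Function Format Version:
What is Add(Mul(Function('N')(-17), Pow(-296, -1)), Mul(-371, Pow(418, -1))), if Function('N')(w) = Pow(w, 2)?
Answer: Rational(-115309, 61864) ≈ -1.8639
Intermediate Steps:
Add(Mul(Function('N')(-17), Pow(-296, -1)), Mul(-371, Pow(418, -1))) = Add(Mul(Pow(-17, 2), Pow(-296, -1)), Mul(-371, Pow(418, -1))) = Add(Mul(289, Rational(-1, 296)), Mul(-371, Rational(1, 418))) = Add(Rational(-289, 296), Rational(-371, 418)) = Rational(-115309, 61864)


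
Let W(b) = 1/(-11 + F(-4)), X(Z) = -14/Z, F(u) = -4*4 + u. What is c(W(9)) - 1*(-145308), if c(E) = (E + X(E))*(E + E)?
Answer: 139614082/961 ≈ 1.4528e+5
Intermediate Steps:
F(u) = -16 + u
W(b) = -1/31 (W(b) = 1/(-11 + (-16 - 4)) = 1/(-11 - 20) = 1/(-31) = -1/31)
c(E) = 2*E*(E - 14/E) (c(E) = (E - 14/E)*(E + E) = (E - 14/E)*(2*E) = 2*E*(E - 14/E))
c(W(9)) - 1*(-145308) = (-28 + 2*(-1/31)²) - 1*(-145308) = (-28 + 2*(1/961)) + 145308 = (-28 + 2/961) + 145308 = -26906/961 + 145308 = 139614082/961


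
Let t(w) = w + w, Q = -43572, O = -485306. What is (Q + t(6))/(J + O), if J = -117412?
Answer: 7260/100453 ≈ 0.072273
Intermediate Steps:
t(w) = 2*w
(Q + t(6))/(J + O) = (-43572 + 2*6)/(-117412 - 485306) = (-43572 + 12)/(-602718) = -43560*(-1/602718) = 7260/100453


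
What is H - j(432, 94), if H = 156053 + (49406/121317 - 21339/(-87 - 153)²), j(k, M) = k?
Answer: 17261236405799/110918400 ≈ 1.5562e+5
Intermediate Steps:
H = 17309153154599/110918400 (H = 156053 + (49406*(1/121317) - 21339/((-240)²)) = 156053 + (7058/17331 - 21339/57600) = 156053 + (7058/17331 - 21339*1/57600) = 156053 + (7058/17331 - 2371/6400) = 156053 + 4079399/110918400 = 17309153154599/110918400 ≈ 1.5605e+5)
H - j(432, 94) = 17309153154599/110918400 - 1*432 = 17309153154599/110918400 - 432 = 17261236405799/110918400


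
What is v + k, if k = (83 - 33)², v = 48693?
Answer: 51193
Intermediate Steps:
k = 2500 (k = 50² = 2500)
v + k = 48693 + 2500 = 51193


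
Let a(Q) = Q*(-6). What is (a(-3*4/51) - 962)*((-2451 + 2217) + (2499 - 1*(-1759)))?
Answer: -65711920/17 ≈ -3.8654e+6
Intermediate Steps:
a(Q) = -6*Q
(a(-3*4/51) - 962)*((-2451 + 2217) + (2499 - 1*(-1759))) = (-6*(-3*4)/51 - 962)*((-2451 + 2217) + (2499 - 1*(-1759))) = (-(-72)/51 - 962)*(-234 + (2499 + 1759)) = (-6*(-4/17) - 962)*(-234 + 4258) = (24/17 - 962)*4024 = -16330/17*4024 = -65711920/17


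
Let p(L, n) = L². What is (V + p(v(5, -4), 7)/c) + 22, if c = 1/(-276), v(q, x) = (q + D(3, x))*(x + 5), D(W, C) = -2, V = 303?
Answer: -2159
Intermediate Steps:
v(q, x) = (-2 + q)*(5 + x) (v(q, x) = (q - 2)*(x + 5) = (-2 + q)*(5 + x))
c = -1/276 ≈ -0.0036232
(V + p(v(5, -4), 7)/c) + 22 = (303 + (-10 - 2*(-4) + 5*5 + 5*(-4))²/(-1/276)) + 22 = (303 + (-10 + 8 + 25 - 20)²*(-276)) + 22 = (303 + 3²*(-276)) + 22 = (303 + 9*(-276)) + 22 = (303 - 2484) + 22 = -2181 + 22 = -2159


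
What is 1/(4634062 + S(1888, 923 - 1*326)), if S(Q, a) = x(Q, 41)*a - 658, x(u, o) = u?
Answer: 1/5760540 ≈ 1.7359e-7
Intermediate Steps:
S(Q, a) = -658 + Q*a (S(Q, a) = Q*a - 658 = -658 + Q*a)
1/(4634062 + S(1888, 923 - 1*326)) = 1/(4634062 + (-658 + 1888*(923 - 1*326))) = 1/(4634062 + (-658 + 1888*(923 - 326))) = 1/(4634062 + (-658 + 1888*597)) = 1/(4634062 + (-658 + 1127136)) = 1/(4634062 + 1126478) = 1/5760540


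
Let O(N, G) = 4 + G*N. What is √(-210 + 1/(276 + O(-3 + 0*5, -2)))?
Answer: I*√17176874/286 ≈ 14.491*I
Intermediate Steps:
√(-210 + 1/(276 + O(-3 + 0*5, -2))) = √(-210 + 1/(276 + (4 - 2*(-3 + 0*5)))) = √(-210 + 1/(276 + (4 - 2*(-3 + 0)))) = √(-210 + 1/(276 + (4 - 2*(-3)))) = √(-210 + 1/(276 + (4 + 6))) = √(-210 + 1/(276 + 10)) = √(-210 + 1/286) = √(-60059/286) = I*√17176874/286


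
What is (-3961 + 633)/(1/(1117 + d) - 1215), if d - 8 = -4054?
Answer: 609232/222421 ≈ 2.7391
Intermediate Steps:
d = -4046 (d = 8 - 4054 = -4046)
(-3961 + 633)/(1/(1117 + d) - 1215) = (-3961 + 633)/(1/(1117 - 4046) - 1215) = -3328/(1/(-2929) - 1215) = -3328/(-1/2929 - 1215) = -3328/(-3558736/2929) = -3328*(-2929/3558736) = 609232/222421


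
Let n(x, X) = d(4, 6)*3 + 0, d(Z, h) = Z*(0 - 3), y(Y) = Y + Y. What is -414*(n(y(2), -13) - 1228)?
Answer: 523296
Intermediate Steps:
y(Y) = 2*Y
d(Z, h) = -3*Z (d(Z, h) = Z*(-3) = -3*Z)
n(x, X) = -36 (n(x, X) = -3*4*3 + 0 = -12*3 + 0 = -36 + 0 = -36)
-414*(n(y(2), -13) - 1228) = -414*(-36 - 1228) = -414*(-1264) = 523296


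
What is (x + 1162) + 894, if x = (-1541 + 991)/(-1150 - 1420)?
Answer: 528447/257 ≈ 2056.2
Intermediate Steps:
x = 55/257 (x = -550/(-2570) = -550*(-1/2570) = 55/257 ≈ 0.21401)
(x + 1162) + 894 = (55/257 + 1162) + 894 = 298689/257 + 894 = 528447/257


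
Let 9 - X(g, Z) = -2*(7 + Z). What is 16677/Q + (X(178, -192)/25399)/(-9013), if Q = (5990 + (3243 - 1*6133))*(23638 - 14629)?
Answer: 38664652601/64578666852700 ≈ 0.00059872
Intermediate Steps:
X(g, Z) = 23 + 2*Z (X(g, Z) = 9 - (-2)*(7 + Z) = 9 - (-14 - 2*Z) = 9 + (14 + 2*Z) = 23 + 2*Z)
Q = 27927900 (Q = (5990 + (3243 - 6133))*9009 = (5990 - 2890)*9009 = 3100*9009 = 27927900)
16677/Q + (X(178, -192)/25399)/(-9013) = 16677/27927900 + ((23 + 2*(-192))/25399)/(-9013) = 16677*(1/27927900) + ((23 - 384)*(1/25399))*(-1/9013) = 1853/3103100 - 361*1/25399*(-1/9013) = 1853/3103100 - 361/25399*(-1/9013) = 1853/3103100 + 361/228921187 = 38664652601/64578666852700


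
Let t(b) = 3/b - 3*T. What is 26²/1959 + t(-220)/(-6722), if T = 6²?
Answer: 1046247557/2897047560 ≈ 0.36114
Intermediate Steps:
T = 36
t(b) = -108 + 3/b (t(b) = 3/b - 3*36 = 3/b - 108 = -108 + 3/b)
26²/1959 + t(-220)/(-6722) = 26²/1959 + (-108 + 3/(-220))/(-6722) = 676*(1/1959) + (-108 + 3*(-1/220))*(-1/6722) = 676/1959 + (-108 - 3/220)*(-1/6722) = 676/1959 - 23763/220*(-1/6722) = 676/1959 + 23763/1478840 = 1046247557/2897047560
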